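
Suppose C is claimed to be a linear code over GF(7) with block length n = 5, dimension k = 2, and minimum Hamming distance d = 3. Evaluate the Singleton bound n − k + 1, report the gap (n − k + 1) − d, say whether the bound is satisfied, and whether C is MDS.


Singleton RHS = n − k + 1 = 4, slack = 1, bound satisfied, not MDS.

Singleton bound: d ≤ n − k + 1.
Here n = 5, k = 2, so n − k + 1 = 4.
Given d = 3, check d ≤ 4: YES.
Slack = (n − k + 1) − d = 1.
The code is NOT MDS (slack = 1 > 0).
Description: the claimed parameters are [5, 2, 3]_7; such a code would be non-MDS.


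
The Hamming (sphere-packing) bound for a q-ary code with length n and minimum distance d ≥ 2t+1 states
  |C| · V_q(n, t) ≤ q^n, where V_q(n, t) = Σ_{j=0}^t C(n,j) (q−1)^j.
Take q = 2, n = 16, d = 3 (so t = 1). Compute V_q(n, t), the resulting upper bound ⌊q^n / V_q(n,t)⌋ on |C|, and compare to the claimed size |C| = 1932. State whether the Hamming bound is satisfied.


V_q(n, t) = 17, q^n = 65536, Hamming bound = 3855, |C| = 1932 ≤ bound (satisfied).

Step 1: Compute V_q(n, t) = Σ_{j=0}^1 C(n, j) (q−1)^j.
  j = 0: C(16,0)·(1)^0 = 1·1 = 1.
  j = 1: C(16,1)·(1)^1 = 16·1 = 16.
  V_q(n, t) = 1 + 16 = 17.
Step 2: q^n = 2^16 = 65536.
Step 3: Hamming bound ⌊q^n / V_q(n,t)⌋ = ⌊65536/17⌋ = 3855.
Step 4: Compare |C| = 1932 to 3855: satisfied.
The claimed |C| lies below the Hamming bound.


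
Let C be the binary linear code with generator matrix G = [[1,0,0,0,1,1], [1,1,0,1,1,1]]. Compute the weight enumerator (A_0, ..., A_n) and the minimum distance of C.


Weight distribution: A_0 = 1, A_2 = 1, A_3 = 1, A_5 = 1. Minimum distance d = 2.

Enumerate all 2^2 = 4 messages m ∈ F_2^2.
For each, compute codeword c = mG in F_2^6, then tally its weight.
  m = 00 → c = 000000, weight = 0.
  m = 10 → c = 100011, weight = 3.
  m = 01 → c = 110111, weight = 5.
  m = 11 → c = 010100, weight = 2.
Tally weights:
  weight 0: 1 codewords.
  weight 2: 1 codewords.
  weight 3: 1 codewords.
  weight 5: 1 codewords.
Minimum distance d = smallest w > 0 with A_w > 0 = 2.
Sanity: Σ A_w = 4 = 2^2 = 4 ✓.


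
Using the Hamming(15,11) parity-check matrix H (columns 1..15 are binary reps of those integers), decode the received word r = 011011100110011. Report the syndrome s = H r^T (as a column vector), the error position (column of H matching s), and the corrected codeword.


s = (0, 1, 0, 1)^T, error position = 5, corrected codeword c = 011001100110011

Compute s = H r^T mod 2 one row at a time:
  s_1 = 0 + 0 + 1 + 1 + 0 + 0 + 1 + 1 = 4 ≡ 0 (mod 2).
  s_2 = 0 + 1 + 1 + 1 + 0 + 0 + 1 + 1 = 5 ≡ 1 (mod 2).
  s_3 = 1 + 1 + 1 + 1 + 1 + 1 + 1 + 1 = 8 ≡ 0 (mod 2).
  s_4 = 0 + 1 + 1 + 1 + 0 + 1 + 0 + 1 = 5 ≡ 1 (mod 2).
s = (0, 1, 0, 1)^T — this equals column 5 of H (binary 0101), so error is at position 5.
Correct: flip bit 5 of r = 011011100110011 to get c = 011001100110011.


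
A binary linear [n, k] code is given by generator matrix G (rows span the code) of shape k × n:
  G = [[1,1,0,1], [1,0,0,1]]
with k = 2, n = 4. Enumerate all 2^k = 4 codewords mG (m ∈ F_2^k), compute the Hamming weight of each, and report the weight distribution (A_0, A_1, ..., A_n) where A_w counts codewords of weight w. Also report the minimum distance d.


Weight distribution: A_0 = 1, A_1 = 1, A_2 = 1, A_3 = 1. Minimum distance d = 1.

Enumerate all 2^2 = 4 messages m ∈ F_2^2.
For each, compute codeword c = mG in F_2^4, then tally its weight.
  m = 00 → c = 0000, weight = 0.
  m = 10 → c = 1101, weight = 3.
  m = 01 → c = 1001, weight = 2.
  m = 11 → c = 0100, weight = 1.
Tally weights:
  weight 0: 1 codewords.
  weight 1: 1 codewords.
  weight 2: 1 codewords.
  weight 3: 1 codewords.
Minimum distance d = smallest w > 0 with A_w > 0 = 1.
Sanity: Σ A_w = 4 = 2^2 = 4 ✓.


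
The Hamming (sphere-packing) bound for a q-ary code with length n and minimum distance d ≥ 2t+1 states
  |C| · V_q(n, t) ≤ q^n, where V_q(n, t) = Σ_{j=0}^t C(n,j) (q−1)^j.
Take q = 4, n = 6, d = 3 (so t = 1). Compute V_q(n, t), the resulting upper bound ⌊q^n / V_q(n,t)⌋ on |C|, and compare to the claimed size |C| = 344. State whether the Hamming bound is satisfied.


V_q(n, t) = 19, q^n = 4096, Hamming bound = 215, |C| = 344 > bound (violated).

Step 1: Compute V_q(n, t) = Σ_{j=0}^1 C(n, j) (q−1)^j.
  j = 0: C(6,0)·(3)^0 = 1·1 = 1.
  j = 1: C(6,1)·(3)^1 = 6·3 = 18.
  V_q(n, t) = 1 + 18 = 19.
Step 2: q^n = 4^6 = 4096.
Step 3: Hamming bound ⌊q^n / V_q(n,t)⌋ = ⌊4096/19⌋ = 215.
Step 4: Compare |C| = 344 to 215: violated.
The claimed |C| lies above the Hamming bound, so no 4-ary code of length 6 with d ≥ 3 can have 344 codewords.


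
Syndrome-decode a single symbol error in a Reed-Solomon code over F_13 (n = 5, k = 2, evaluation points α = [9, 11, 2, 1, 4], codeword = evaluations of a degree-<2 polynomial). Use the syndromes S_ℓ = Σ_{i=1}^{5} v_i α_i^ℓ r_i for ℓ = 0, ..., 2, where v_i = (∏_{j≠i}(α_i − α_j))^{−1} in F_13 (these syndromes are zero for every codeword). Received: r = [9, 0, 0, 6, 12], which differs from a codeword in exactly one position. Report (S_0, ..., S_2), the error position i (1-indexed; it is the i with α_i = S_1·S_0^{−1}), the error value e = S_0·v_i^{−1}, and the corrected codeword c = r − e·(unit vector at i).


S = (11, 9, 5), error at position 3, error magnitude e = 5, c = [9, 0, 8, 6, 12].

Step 1: column multipliers v_i = (∏_{j≠i}(α_i − α_j))^{−1} mod 13.
  i = 1 (α = 9): (9−11)(9−2)(9−1)(9−4) = (−2)·7·8·5 = −560 ≡ 12, so v_1 = 12^{−1} = 12 (mod 13).
  i = 2 (α = 11): (11−9)(11−2)(11−1)(11−4) = 2·9·10·7 = 1260 ≡ 12, so v_2 = 12^{−1} = 12 (mod 13).
  i = 3 (α = 2): (2−9)(2−11)(2−1)(2−4) = (−7)·(−9)·1·(−2) = −126 ≡ 4, so v_3 = 4^{−1} = 10 (mod 13).
  i = 4 (α = 1): (1−9)(1−11)(1−2)(1−4) = (−8)·(−10)·(−1)·(−3) = 240 ≡ 6, so v_4 = 6^{−1} = 11 (mod 13).
  i = 5 (α = 4): (4−9)(4−11)(4−2)(4−1) = (−5)·(−7)·2·3 = 210 ≡ 2, so v_5 = 2^{−1} = 7 (mod 13).
  v = [12, 12, 10, 11, 7].
Step 2: syndromes of r = [9, 0, 0, 6, 12] (all sums mod 13).
  S_0 = Σ v_i r_i = 12·9 + 12·0 + 10·0 + 11·6 + 7·12 = 258 ≡ 11.
  S_1 = Σ v_i α_i r_i = 12·9·9 + 12·11·0 + 10·2·0 + 11·1·6 + 7·4·12 = 1374 ≡ 9.
  α_i^2 mod 13 = [3, 4, 4, 1, 3].
  S_2 = Σ v_i α_i^2 r_i = 12·3·9 + 12·4·0 + 10·4·0 + 11·1·6 + 7·3·12 = 642 ≡ 5.
  S = (11, 9, 5) ≠ 0, so r is not a codeword (an error is present).
Step 3: locate the error. For a single error e at position i, S_ℓ = v_i·e·α_i^ℓ, so α_err = S_1/S_0.
  S_0^{−1} = 11^{−1} = 6 (mod 13), so α_err = 9·6 = 54 ≡ 2 = α_3. Error position i = 3.
  Consistency check: S_2/S_1 = 5·3 = 15 ≡ 2 = α_err ✓ (single-error assumption holds).
Step 4: error magnitude e = S_0/v_3 = S_0·∏_{j≠3}(α_3 − α_j) = 11·4 = 44 ≡ 5 (mod 13).
Step 5: correct position 3: c_3 = r_3 − e = 0 − 5 ≡ 8 (mod 13). Hence c = [9, 0, 8, 6, 12].
  Check: interpolating c through the α_i gives m(x) = 4 + 2·x (degree < 2) with m(α_i) = c_i for every i, so c is indeed a codeword.


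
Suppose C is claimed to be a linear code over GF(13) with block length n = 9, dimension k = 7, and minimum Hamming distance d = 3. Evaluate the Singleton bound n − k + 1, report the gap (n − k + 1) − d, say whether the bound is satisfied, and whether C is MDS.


Singleton RHS = n − k + 1 = 3, slack = 0, bound satisfied, MDS.

Singleton bound: d ≤ n − k + 1.
Here n = 9, k = 7, so n − k + 1 = 3.
Given d = 3, check d ≤ 3: YES.
Slack = (n − k + 1) − d = 0.
The code is MDS (slack = 0).
Description: the claimed parameters are [9, 7, 3]_13; such a code would be MDS (meets Singleton bound).


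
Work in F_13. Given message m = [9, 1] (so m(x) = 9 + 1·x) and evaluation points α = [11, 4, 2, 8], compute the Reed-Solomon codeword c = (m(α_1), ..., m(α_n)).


c = [7, 0, 11, 4]

Message polynomial: m(x) = 9 + 1·x (mod 13).
For each evaluation point α_i, compute m(α_i) mod 13:
  α_1 = 11: Horner steps 1 → 7, so m(11) = 7.
  α_2 = 4: Horner steps 1 → 0, so m(4) = 0.
  α_3 = 2: Horner steps 1 → 11, so m(2) = 11.
  α_4 = 8: Horner steps 1 → 4, so m(8) = 4.
Codeword c = [7, 0, 11, 4] ∈ F_13^4.


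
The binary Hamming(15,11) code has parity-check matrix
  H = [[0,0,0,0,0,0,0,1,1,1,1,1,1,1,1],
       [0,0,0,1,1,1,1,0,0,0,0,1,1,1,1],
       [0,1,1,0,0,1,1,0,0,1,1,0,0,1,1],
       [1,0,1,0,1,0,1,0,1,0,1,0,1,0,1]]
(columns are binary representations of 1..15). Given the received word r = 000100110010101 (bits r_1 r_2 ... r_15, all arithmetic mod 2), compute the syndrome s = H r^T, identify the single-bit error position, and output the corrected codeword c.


s = (0, 0, 1, 0)^T, error position = 2, corrected codeword c = 010100110010101

Compute s = H r^T mod 2 one row at a time:
  s_1 = 1 + 0 + 0 + 1 + 0 + 1 + 0 + 1 = 4 ≡ 0 (mod 2).
  s_2 = 1 + 0 + 0 + 1 + 0 + 1 + 0 + 1 = 4 ≡ 0 (mod 2).
  s_3 = 0 + 0 + 0 + 1 + 0 + 1 + 0 + 1 = 3 ≡ 1 (mod 2).
  s_4 = 0 + 0 + 0 + 1 + 0 + 1 + 1 + 1 = 4 ≡ 0 (mod 2).
s = (0, 0, 1, 0)^T — this equals column 2 of H (binary 0010), so error is at position 2.
Correct: flip bit 2 of r = 000100110010101 to get c = 010100110010101.


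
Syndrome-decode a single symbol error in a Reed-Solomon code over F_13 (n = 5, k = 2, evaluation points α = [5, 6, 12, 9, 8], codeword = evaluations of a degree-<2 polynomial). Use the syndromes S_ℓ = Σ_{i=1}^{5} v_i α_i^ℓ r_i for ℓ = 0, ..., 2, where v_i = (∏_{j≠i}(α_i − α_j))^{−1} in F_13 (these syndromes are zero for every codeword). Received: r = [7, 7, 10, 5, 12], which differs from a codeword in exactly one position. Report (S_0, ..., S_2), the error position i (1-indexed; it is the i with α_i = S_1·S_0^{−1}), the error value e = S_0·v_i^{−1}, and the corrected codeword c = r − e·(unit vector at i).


S = (11, 1, 6), error at position 2, error magnitude e = 7, c = [7, 0, 10, 5, 12].

Step 1: column multipliers v_i = (∏_{j≠i}(α_i − α_j))^{−1} mod 13.
  i = 1 (α = 5): (5−6)(5−12)(5−9)(5−8) = (−1)·(−7)·(−4)·(−3) = 84 ≡ 6, so v_1 = 6^{−1} = 11 (mod 13).
  i = 2 (α = 6): (6−5)(6−12)(6−9)(6−8) = 1·(−6)·(−3)·(−2) = −36 ≡ 3, so v_2 = 3^{−1} = 9 (mod 13).
  i = 3 (α = 12): (12−5)(12−6)(12−9)(12−8) = 7·6·3·4 = 504 ≡ 10, so v_3 = 10^{−1} = 4 (mod 13).
  i = 4 (α = 9): (9−5)(9−6)(9−12)(9−8) = 4·3·(−3)·1 = −36 ≡ 3, so v_4 = 3^{−1} = 9 (mod 13).
  i = 5 (α = 8): (8−5)(8−6)(8−12)(8−9) = 3·2·(−4)·(−1) = 24 ≡ 11, so v_5 = 11^{−1} = 6 (mod 13).
  v = [11, 9, 4, 9, 6].
Step 2: syndromes of r = [7, 7, 10, 5, 12] (all sums mod 13).
  S_0 = Σ v_i r_i = 11·7 + 9·7 + 4·10 + 9·5 + 6·12 = 297 ≡ 11.
  S_1 = Σ v_i α_i r_i = 11·5·7 + 9·6·7 + 4·12·10 + 9·9·5 + 6·8·12 = 2224 ≡ 1.
  α_i^2 mod 13 = [12, 10, 1, 3, 12].
  S_2 = Σ v_i α_i^2 r_i = 11·12·7 + 9·10·7 + 4·1·10 + 9·3·5 + 6·12·12 = 2593 ≡ 6.
  S = (11, 1, 6) ≠ 0, so r is not a codeword (an error is present).
Step 3: locate the error. For a single error e at position i, S_ℓ = v_i·e·α_i^ℓ, so α_err = S_1/S_0.
  S_0^{−1} = 11^{−1} = 6 (mod 13), so α_err = 1·6 = 6 ≡ 6 = α_2. Error position i = 2.
  Consistency check: S_2/S_1 = 6·1 = 6 ≡ 6 = α_err ✓ (single-error assumption holds).
Step 4: error magnitude e = S_0/v_2 = S_0·∏_{j≠2}(α_2 − α_j) = 11·3 = 33 ≡ 7 (mod 13).
Step 5: correct position 2: c_2 = r_2 − e = 7 − 7 ≡ 0 (mod 13). Hence c = [7, 0, 10, 5, 12].
  Check: interpolating c through the α_i gives m(x) = 3 + 6·x (degree < 2) with m(α_i) = c_i for every i, so c is indeed a codeword.


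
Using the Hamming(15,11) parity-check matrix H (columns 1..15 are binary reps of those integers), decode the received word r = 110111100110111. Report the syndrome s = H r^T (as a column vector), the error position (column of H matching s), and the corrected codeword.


s = (1, 1, 1, 0)^T, error position = 14, corrected codeword c = 110111100110101

Compute s = H r^T mod 2 one row at a time:
  s_1 = 0 + 0 + 1 + 1 + 0 + 1 + 1 + 1 = 5 ≡ 1 (mod 2).
  s_2 = 1 + 1 + 1 + 1 + 0 + 1 + 1 + 1 = 7 ≡ 1 (mod 2).
  s_3 = 1 + 0 + 1 + 1 + 1 + 1 + 1 + 1 = 7 ≡ 1 (mod 2).
  s_4 = 1 + 0 + 1 + 1 + 0 + 1 + 1 + 1 = 6 ≡ 0 (mod 2).
s = (1, 1, 1, 0)^T — this equals column 14 of H (binary 1110), so error is at position 14.
Correct: flip bit 14 of r = 110111100110111 to get c = 110111100110101.


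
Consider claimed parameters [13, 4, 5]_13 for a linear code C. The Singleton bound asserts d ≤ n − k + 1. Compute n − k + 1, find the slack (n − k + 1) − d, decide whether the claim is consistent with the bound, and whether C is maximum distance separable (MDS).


Singleton RHS = n − k + 1 = 10, slack = 5, bound satisfied, not MDS.

Singleton bound: d ≤ n − k + 1.
Here n = 13, k = 4, so n − k + 1 = 10.
Given d = 5, check d ≤ 10: YES.
Slack = (n − k + 1) − d = 5.
The code is NOT MDS (slack = 5 > 0).
Description: the claimed parameters are [13, 4, 5]_13; such a code would be non-MDS.


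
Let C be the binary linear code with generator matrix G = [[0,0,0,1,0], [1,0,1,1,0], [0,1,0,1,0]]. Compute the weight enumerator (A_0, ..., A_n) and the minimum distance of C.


Weight distribution: A_0 = 1, A_1 = 2, A_2 = 2, A_3 = 2, A_4 = 1. Minimum distance d = 1.

Enumerate all 2^3 = 8 messages m ∈ F_2^3.
For each, compute codeword c = mG in F_2^5, then tally its weight.
  m = 000 → c = 00000, weight = 0.
  m = 100 → c = 00010, weight = 1.
  m = 010 → c = 10110, weight = 3.
  m = 110 → c = 10100, weight = 2.
  m = 001 → c = 01010, weight = 2.
  m = 101 → c = 01000, weight = 1.
  m = 011 → c = 11100, weight = 3.
  m = 111 → c = 11110, weight = 4.
Tally weights:
  weight 0: 1 codewords.
  weight 1: 2 codewords.
  weight 2: 2 codewords.
  weight 3: 2 codewords.
  weight 4: 1 codewords.
Minimum distance d = smallest w > 0 with A_w > 0 = 1.
Sanity: Σ A_w = 8 = 2^3 = 8 ✓.


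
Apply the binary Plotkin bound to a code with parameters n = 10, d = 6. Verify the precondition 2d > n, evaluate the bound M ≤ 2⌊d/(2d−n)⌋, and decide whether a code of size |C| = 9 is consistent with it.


Plotkin bound M ≤ 6; given |C| = 9 > bound (violated).

Check applicability: 2d = 12, n = 10.
2d − n = 2 > 0, so Plotkin applies.
Compute d/(2d−n) = 6/2 ≈ 3.0000.
⌊d/(2d−n)⌋ = 3.
Plotkin bound: M ≤ 2·3 = 6.
Given |C| = 9, check: VIOLATED.
This |C| is above the Plotkin bound, so no binary code with n = 10, d = 6 and 9 codewords exists.


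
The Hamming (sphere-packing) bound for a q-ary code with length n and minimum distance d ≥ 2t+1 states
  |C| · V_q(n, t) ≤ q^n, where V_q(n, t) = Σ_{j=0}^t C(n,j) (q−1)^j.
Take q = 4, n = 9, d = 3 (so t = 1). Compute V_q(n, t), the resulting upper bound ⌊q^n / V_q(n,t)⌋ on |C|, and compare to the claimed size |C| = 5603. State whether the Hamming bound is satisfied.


V_q(n, t) = 28, q^n = 262144, Hamming bound = 9362, |C| = 5603 ≤ bound (satisfied).

Step 1: Compute V_q(n, t) = Σ_{j=0}^1 C(n, j) (q−1)^j.
  j = 0: C(9,0)·(3)^0 = 1·1 = 1.
  j = 1: C(9,1)·(3)^1 = 9·3 = 27.
  V_q(n, t) = 1 + 27 = 28.
Step 2: q^n = 4^9 = 262144.
Step 3: Hamming bound ⌊q^n / V_q(n,t)⌋ = ⌊262144/28⌋ = 9362.
Step 4: Compare |C| = 5603 to 9362: satisfied.
The claimed |C| lies below the Hamming bound.


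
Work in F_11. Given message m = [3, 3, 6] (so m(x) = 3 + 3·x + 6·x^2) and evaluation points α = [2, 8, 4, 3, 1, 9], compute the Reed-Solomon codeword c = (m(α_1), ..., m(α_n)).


c = [0, 4, 1, 0, 1, 10]

Message polynomial: m(x) = 3 + 3·x + 6·x^2 (mod 11).
For each evaluation point α_i, compute m(α_i) mod 11:
  α_1 = 2: Horner steps 6 → 4 → 0, so m(2) = 0.
  α_2 = 8: Horner steps 6 → 7 → 4, so m(8) = 4.
  α_3 = 4: Horner steps 6 → 5 → 1, so m(4) = 1.
  α_4 = 3: Horner steps 6 → 10 → 0, so m(3) = 0.
  α_5 = 1: Horner steps 6 → 9 → 1, so m(1) = 1.
  α_6 = 9: Horner steps 6 → 2 → 10, so m(9) = 10.
Codeword c = [0, 4, 1, 0, 1, 10] ∈ F_11^6.


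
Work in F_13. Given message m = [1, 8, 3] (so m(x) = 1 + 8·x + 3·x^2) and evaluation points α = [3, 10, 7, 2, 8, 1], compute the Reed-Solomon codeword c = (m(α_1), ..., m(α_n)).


c = [0, 4, 9, 3, 10, 12]

Message polynomial: m(x) = 1 + 8·x + 3·x^2 (mod 13).
For each evaluation point α_i, compute m(α_i) mod 13:
  α_1 = 3: Horner steps 3 → 4 → 0, so m(3) = 0.
  α_2 = 10: Horner steps 3 → 12 → 4, so m(10) = 4.
  α_3 = 7: Horner steps 3 → 3 → 9, so m(7) = 9.
  α_4 = 2: Horner steps 3 → 1 → 3, so m(2) = 3.
  α_5 = 8: Horner steps 3 → 6 → 10, so m(8) = 10.
  α_6 = 1: Horner steps 3 → 11 → 12, so m(1) = 12.
Codeword c = [0, 4, 9, 3, 10, 12] ∈ F_13^6.


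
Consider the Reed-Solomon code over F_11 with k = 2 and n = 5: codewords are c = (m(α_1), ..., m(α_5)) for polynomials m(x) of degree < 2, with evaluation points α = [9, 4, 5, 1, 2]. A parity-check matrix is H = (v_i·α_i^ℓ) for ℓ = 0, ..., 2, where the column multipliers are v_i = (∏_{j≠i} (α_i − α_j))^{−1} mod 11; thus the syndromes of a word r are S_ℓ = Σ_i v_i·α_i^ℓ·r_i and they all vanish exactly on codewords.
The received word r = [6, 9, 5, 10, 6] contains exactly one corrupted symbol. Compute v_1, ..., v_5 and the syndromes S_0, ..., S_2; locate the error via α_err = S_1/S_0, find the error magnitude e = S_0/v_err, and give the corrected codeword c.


S = (8, 6, 10), error at position 1, error magnitude e = 6, c = [0, 9, 5, 10, 6].

Step 1: column multipliers v_i = (∏_{j≠i}(α_i − α_j))^{−1} mod 11.
  i = 1 (α = 9): (9−4)(9−5)(9−1)(9−2) = 5·4·8·7 = 1120 ≡ 9, so v_1 = 9^{−1} = 5 (mod 11).
  i = 2 (α = 4): (4−9)(4−5)(4−1)(4−2) = (−5)·(−1)·3·2 = 30 ≡ 8, so v_2 = 8^{−1} = 7 (mod 11).
  i = 3 (α = 5): (5−9)(5−4)(5−1)(5−2) = (−4)·1·4·3 = −48 ≡ 7, so v_3 = 7^{−1} = 8 (mod 11).
  i = 4 (α = 1): (1−9)(1−4)(1−5)(1−2) = (−8)·(−3)·(−4)·(−1) = 96 ≡ 8, so v_4 = 8^{−1} = 7 (mod 11).
  i = 5 (α = 2): (2−9)(2−4)(2−5)(2−1) = (−7)·(−2)·(−3)·1 = −42 ≡ 2, so v_5 = 2^{−1} = 6 (mod 11).
  v = [5, 7, 8, 7, 6].
Step 2: syndromes of r = [6, 9, 5, 10, 6] (all sums mod 11).
  S_0 = Σ v_i r_i = 5·6 + 7·9 + 8·5 + 7·10 + 6·6 = 239 ≡ 8.
  S_1 = Σ v_i α_i r_i = 5·9·6 + 7·4·9 + 8·5·5 + 7·1·10 + 6·2·6 = 864 ≡ 6.
  α_i^2 mod 11 = [4, 5, 3, 1, 4].
  S_2 = Σ v_i α_i^2 r_i = 5·4·6 + 7·5·9 + 8·3·5 + 7·1·10 + 6·4·6 = 769 ≡ 10.
  S = (8, 6, 10) ≠ 0, so r is not a codeword (an error is present).
Step 3: locate the error. For a single error e at position i, S_ℓ = v_i·e·α_i^ℓ, so α_err = S_1/S_0.
  S_0^{−1} = 8^{−1} = 7 (mod 11), so α_err = 6·7 = 42 ≡ 9 = α_1. Error position i = 1.
  Consistency check: S_2/S_1 = 10·2 = 20 ≡ 9 = α_err ✓ (single-error assumption holds).
Step 4: error magnitude e = S_0/v_1 = S_0·∏_{j≠1}(α_1 − α_j) = 8·9 = 72 ≡ 6 (mod 11).
Step 5: correct position 1: c_1 = r_1 − e = 6 − 6 ≡ 0 (mod 11). Hence c = [0, 9, 5, 10, 6].
  Check: interpolating c through the α_i gives m(x) = 3 + 7·x (degree < 2) with m(α_i) = c_i for every i, so c is indeed a codeword.


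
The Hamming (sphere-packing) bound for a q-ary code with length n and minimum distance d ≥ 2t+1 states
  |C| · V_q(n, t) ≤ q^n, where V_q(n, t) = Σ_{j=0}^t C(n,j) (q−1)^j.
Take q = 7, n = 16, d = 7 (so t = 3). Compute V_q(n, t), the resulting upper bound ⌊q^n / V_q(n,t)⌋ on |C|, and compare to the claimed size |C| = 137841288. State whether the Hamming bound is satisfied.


V_q(n, t) = 125377, q^n = 33232930569601, Hamming bound = 265064011, |C| = 137841288 ≤ bound (satisfied).

Step 1: Compute V_q(n, t) = Σ_{j=0}^3 C(n, j) (q−1)^j.
  j = 0: C(16,0)·(6)^0 = 1·1 = 1.
  j = 1: C(16,1)·(6)^1 = 16·6 = 96.
  j = 2: C(16,2)·(6)^2 = 120·36 = 4320.
  j = 3: C(16,3)·(6)^3 = 560·216 = 120960.
  V_q(n, t) = 1 + 96 + 4320 + 120960 = 125377.
Step 2: q^n = 7^16 = 33232930569601.
Step 3: Hamming bound ⌊q^n / V_q(n,t)⌋ = ⌊33232930569601/125377⌋ = 265064011.
Step 4: Compare |C| = 137841288 to 265064011: satisfied.
The claimed |C| lies below the Hamming bound.


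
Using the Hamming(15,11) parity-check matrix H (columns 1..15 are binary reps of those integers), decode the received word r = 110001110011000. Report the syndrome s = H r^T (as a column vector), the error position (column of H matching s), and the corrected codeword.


s = (1, 1, 0, 1)^T, error position = 13, corrected codeword c = 110001110011100

Compute s = H r^T mod 2 one row at a time:
  s_1 = 1 + 0 + 0 + 1 + 1 + 0 + 0 + 0 = 3 ≡ 1 (mod 2).
  s_2 = 0 + 0 + 1 + 1 + 1 + 0 + 0 + 0 = 3 ≡ 1 (mod 2).
  s_3 = 1 + 0 + 1 + 1 + 0 + 1 + 0 + 0 = 4 ≡ 0 (mod 2).
  s_4 = 1 + 0 + 0 + 1 + 0 + 1 + 0 + 0 = 3 ≡ 1 (mod 2).
s = (1, 1, 0, 1)^T — this equals column 13 of H (binary 1101), so error is at position 13.
Correct: flip bit 13 of r = 110001110011000 to get c = 110001110011100.


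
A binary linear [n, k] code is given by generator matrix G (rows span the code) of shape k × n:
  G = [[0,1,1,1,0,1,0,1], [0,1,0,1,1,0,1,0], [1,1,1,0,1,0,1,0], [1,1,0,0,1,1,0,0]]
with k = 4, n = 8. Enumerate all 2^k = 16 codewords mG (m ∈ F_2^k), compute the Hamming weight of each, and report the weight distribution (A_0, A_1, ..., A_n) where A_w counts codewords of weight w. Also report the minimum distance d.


Weight distribution: A_0 = 1, A_2 = 1, A_3 = 2, A_4 = 5, A_5 = 6, A_6 = 1. Minimum distance d = 2.

Enumerate all 2^4 = 16 messages m ∈ F_2^4.
For each, compute codeword c = mG in F_2^8, then tally its weight.
  m = 0000 → c = 00000000, weight = 0.
  m = 1000 → c = 01110101, weight = 5.
  m = 0100 → c = 01011010, weight = 4.
  m = 1100 → c = 00101111, weight = 5.
  m = 0010 → c = 11101010, weight = 5.
  m = 1010 → c = 10011111, weight = 6.
  m = 0110 → c = 10110000, weight = 3.
  m = 1110 → c = 11000101, weight = 4.
  m = 0001 → c = 11001100, weight = 4.
  m = 1001 → c = 10111001, weight = 5.
  m = 0101 → c = 10010110, weight = 4.
  m = 1101 → c = 11100011, weight = 5.
  m = 0011 → c = 00100110, weight = 3.
  m = 1011 → c = 01010011, weight = 4.
  m = 0111 → c = 01111100, weight = 5.
  m = 1111 → c = 00001001, weight = 2.
Tally weights:
  weight 0: 1 codewords.
  weight 2: 1 codewords.
  weight 3: 2 codewords.
  weight 4: 5 codewords.
  weight 5: 6 codewords.
  weight 6: 1 codewords.
Minimum distance d = smallest w > 0 with A_w > 0 = 2.
Sanity: Σ A_w = 16 = 2^4 = 16 ✓.


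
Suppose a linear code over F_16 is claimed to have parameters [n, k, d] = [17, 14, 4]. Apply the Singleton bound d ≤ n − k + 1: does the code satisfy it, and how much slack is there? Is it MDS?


Singleton RHS = n − k + 1 = 4, slack = 0, bound satisfied, MDS.

Singleton bound: d ≤ n − k + 1.
Here n = 17, k = 14, so n − k + 1 = 4.
Given d = 4, check d ≤ 4: YES.
Slack = (n − k + 1) − d = 0.
The code is MDS (slack = 0).
Description: the claimed parameters are [17, 14, 4]_16; such a code would be MDS (meets Singleton bound).


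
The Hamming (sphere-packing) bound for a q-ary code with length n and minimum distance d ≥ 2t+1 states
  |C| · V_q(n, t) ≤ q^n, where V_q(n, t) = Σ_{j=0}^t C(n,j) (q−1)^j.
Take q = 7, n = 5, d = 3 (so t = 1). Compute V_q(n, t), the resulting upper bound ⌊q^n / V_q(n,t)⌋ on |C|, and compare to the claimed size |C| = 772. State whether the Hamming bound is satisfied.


V_q(n, t) = 31, q^n = 16807, Hamming bound = 542, |C| = 772 > bound (violated).

Step 1: Compute V_q(n, t) = Σ_{j=0}^1 C(n, j) (q−1)^j.
  j = 0: C(5,0)·(6)^0 = 1·1 = 1.
  j = 1: C(5,1)·(6)^1 = 5·6 = 30.
  V_q(n, t) = 1 + 30 = 31.
Step 2: q^n = 7^5 = 16807.
Step 3: Hamming bound ⌊q^n / V_q(n,t)⌋ = ⌊16807/31⌋ = 542.
Step 4: Compare |C| = 772 to 542: violated.
The claimed |C| lies above the Hamming bound, so no 7-ary code of length 5 with d ≥ 3 can have 772 codewords.


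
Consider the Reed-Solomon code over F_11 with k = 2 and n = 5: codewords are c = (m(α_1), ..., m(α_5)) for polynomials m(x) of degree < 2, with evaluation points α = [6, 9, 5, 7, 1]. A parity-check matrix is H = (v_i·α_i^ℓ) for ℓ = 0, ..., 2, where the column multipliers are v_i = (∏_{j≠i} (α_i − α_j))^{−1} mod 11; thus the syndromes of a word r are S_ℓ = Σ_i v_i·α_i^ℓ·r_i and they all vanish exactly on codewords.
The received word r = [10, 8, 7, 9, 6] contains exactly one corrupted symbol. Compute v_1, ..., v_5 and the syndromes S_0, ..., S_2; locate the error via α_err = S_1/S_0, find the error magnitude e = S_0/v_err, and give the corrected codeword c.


S = (2, 3, 10), error at position 4, error magnitude e = 7, c = [10, 8, 7, 2, 6].

Step 1: column multipliers v_i = (∏_{j≠i}(α_i − α_j))^{−1} mod 11.
  i = 1 (α = 6): (6−9)(6−5)(6−7)(6−1) = (−3)·1·(−1)·5 = 15 ≡ 4, so v_1 = 4^{−1} = 3 (mod 11).
  i = 2 (α = 9): (9−6)(9−5)(9−7)(9−1) = 3·4·2·8 = 192 ≡ 5, so v_2 = 5^{−1} = 9 (mod 11).
  i = 3 (α = 5): (5−6)(5−9)(5−7)(5−1) = (−1)·(−4)·(−2)·4 = −32 ≡ 1, so v_3 = 1^{−1} = 1 (mod 11).
  i = 4 (α = 7): (7−6)(7−9)(7−5)(7−1) = 1·(−2)·2·6 = −24 ≡ 9, so v_4 = 9^{−1} = 5 (mod 11).
  i = 5 (α = 1): (1−6)(1−9)(1−5)(1−7) = (−5)·(−8)·(−4)·(−6) = 960 ≡ 3, so v_5 = 3^{−1} = 4 (mod 11).
  v = [3, 9, 1, 5, 4].
Step 2: syndromes of r = [10, 8, 7, 9, 6] (all sums mod 11).
  S_0 = Σ v_i r_i = 3·10 + 9·8 + 1·7 + 5·9 + 4·6 = 178 ≡ 2.
  S_1 = Σ v_i α_i r_i = 3·6·10 + 9·9·8 + 1·5·7 + 5·7·9 + 4·1·6 = 1202 ≡ 3.
  α_i^2 mod 11 = [3, 4, 3, 5, 1].
  S_2 = Σ v_i α_i^2 r_i = 3·3·10 + 9·4·8 + 1·3·7 + 5·5·9 + 4·1·6 = 648 ≡ 10.
  S = (2, 3, 10) ≠ 0, so r is not a codeword (an error is present).
Step 3: locate the error. For a single error e at position i, S_ℓ = v_i·e·α_i^ℓ, so α_err = S_1/S_0.
  S_0^{−1} = 2^{−1} = 6 (mod 11), so α_err = 3·6 = 18 ≡ 7 = α_4. Error position i = 4.
  Consistency check: S_2/S_1 = 10·4 = 40 ≡ 7 = α_err ✓ (single-error assumption holds).
Step 4: error magnitude e = S_0/v_4 = S_0·∏_{j≠4}(α_4 − α_j) = 2·9 = 18 ≡ 7 (mod 11).
Step 5: correct position 4: c_4 = r_4 − e = 9 − 7 ≡ 2 (mod 11). Hence c = [10, 8, 7, 2, 6].
  Check: interpolating c through the α_i gives m(x) = 3 + 3·x (degree < 2) with m(α_i) = c_i for every i, so c is indeed a codeword.


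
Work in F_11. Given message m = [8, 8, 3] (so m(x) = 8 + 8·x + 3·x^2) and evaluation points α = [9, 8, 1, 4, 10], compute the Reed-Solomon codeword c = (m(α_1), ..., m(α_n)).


c = [4, 0, 8, 0, 3]

Message polynomial: m(x) = 8 + 8·x + 3·x^2 (mod 11).
For each evaluation point α_i, compute m(α_i) mod 11:
  α_1 = 9: Horner steps 3 → 2 → 4, so m(9) = 4.
  α_2 = 8: Horner steps 3 → 10 → 0, so m(8) = 0.
  α_3 = 1: Horner steps 3 → 0 → 8, so m(1) = 8.
  α_4 = 4: Horner steps 3 → 9 → 0, so m(4) = 0.
  α_5 = 10: Horner steps 3 → 5 → 3, so m(10) = 3.
Codeword c = [4, 0, 8, 0, 3] ∈ F_11^5.


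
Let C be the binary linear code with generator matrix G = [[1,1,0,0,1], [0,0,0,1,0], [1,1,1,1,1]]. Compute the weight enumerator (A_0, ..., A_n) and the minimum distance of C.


Weight distribution: A_0 = 1, A_1 = 2, A_2 = 1, A_3 = 1, A_4 = 2, A_5 = 1. Minimum distance d = 1.

Enumerate all 2^3 = 8 messages m ∈ F_2^3.
For each, compute codeword c = mG in F_2^5, then tally its weight.
  m = 000 → c = 00000, weight = 0.
  m = 100 → c = 11001, weight = 3.
  m = 010 → c = 00010, weight = 1.
  m = 110 → c = 11011, weight = 4.
  m = 001 → c = 11111, weight = 5.
  m = 101 → c = 00110, weight = 2.
  m = 011 → c = 11101, weight = 4.
  m = 111 → c = 00100, weight = 1.
Tally weights:
  weight 0: 1 codewords.
  weight 1: 2 codewords.
  weight 2: 1 codewords.
  weight 3: 1 codewords.
  weight 4: 2 codewords.
  weight 5: 1 codewords.
Minimum distance d = smallest w > 0 with A_w > 0 = 1.
Sanity: Σ A_w = 8 = 2^3 = 8 ✓.


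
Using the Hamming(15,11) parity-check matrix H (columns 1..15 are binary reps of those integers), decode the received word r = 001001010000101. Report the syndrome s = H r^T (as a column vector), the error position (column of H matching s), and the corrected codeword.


s = (1, 1, 1, 1)^T, error position = 15, corrected codeword c = 001001010000100

Compute s = H r^T mod 2 one row at a time:
  s_1 = 1 + 0 + 0 + 0 + 0 + 1 + 0 + 1 = 3 ≡ 1 (mod 2).
  s_2 = 0 + 0 + 1 + 0 + 0 + 1 + 0 + 1 = 3 ≡ 1 (mod 2).
  s_3 = 0 + 1 + 1 + 0 + 0 + 0 + 0 + 1 = 3 ≡ 1 (mod 2).
  s_4 = 0 + 1 + 0 + 0 + 0 + 0 + 1 + 1 = 3 ≡ 1 (mod 2).
s = (1, 1, 1, 1)^T — this equals column 15 of H (binary 1111), so error is at position 15.
Correct: flip bit 15 of r = 001001010000101 to get c = 001001010000100.


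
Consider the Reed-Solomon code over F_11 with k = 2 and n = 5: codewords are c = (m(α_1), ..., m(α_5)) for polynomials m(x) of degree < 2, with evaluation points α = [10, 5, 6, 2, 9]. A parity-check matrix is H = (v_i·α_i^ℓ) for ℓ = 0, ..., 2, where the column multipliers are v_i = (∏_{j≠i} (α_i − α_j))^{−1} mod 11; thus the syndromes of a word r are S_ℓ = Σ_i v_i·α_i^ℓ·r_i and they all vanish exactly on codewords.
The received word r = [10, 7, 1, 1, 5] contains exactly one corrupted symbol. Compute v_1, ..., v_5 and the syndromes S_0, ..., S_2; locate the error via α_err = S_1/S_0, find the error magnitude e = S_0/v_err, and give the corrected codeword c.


S = (9, 7, 3), error at position 4, error magnitude e = 9, c = [10, 7, 1, 3, 5].

Step 1: column multipliers v_i = (∏_{j≠i}(α_i − α_j))^{−1} mod 11.
  i = 1 (α = 10): (10−5)(10−6)(10−2)(10−9) = 5·4·8·1 = 160 ≡ 6, so v_1 = 6^{−1} = 2 (mod 11).
  i = 2 (α = 5): (5−10)(5−6)(5−2)(5−9) = (−5)·(−1)·3·(−4) = −60 ≡ 6, so v_2 = 6^{−1} = 2 (mod 11).
  i = 3 (α = 6): (6−10)(6−5)(6−2)(6−9) = (−4)·1·4·(−3) = 48 ≡ 4, so v_3 = 4^{−1} = 3 (mod 11).
  i = 4 (α = 2): (2−10)(2−5)(2−6)(2−9) = (−8)·(−3)·(−4)·(−7) = 672 ≡ 1, so v_4 = 1^{−1} = 1 (mod 11).
  i = 5 (α = 9): (9−10)(9−5)(9−6)(9−2) = (−1)·4·3·7 = −84 ≡ 4, so v_5 = 4^{−1} = 3 (mod 11).
  v = [2, 2, 3, 1, 3].
Step 2: syndromes of r = [10, 7, 1, 1, 5] (all sums mod 11).
  S_0 = Σ v_i r_i = 2·10 + 2·7 + 3·1 + 1·1 + 3·5 = 53 ≡ 9.
  S_1 = Σ v_i α_i r_i = 2·10·10 + 2·5·7 + 3·6·1 + 1·2·1 + 3·9·5 = 425 ≡ 7.
  α_i^2 mod 11 = [1, 3, 3, 4, 4].
  S_2 = Σ v_i α_i^2 r_i = 2·1·10 + 2·3·7 + 3·3·1 + 1·4·1 + 3·4·5 = 135 ≡ 3.
  S = (9, 7, 3) ≠ 0, so r is not a codeword (an error is present).
Step 3: locate the error. For a single error e at position i, S_ℓ = v_i·e·α_i^ℓ, so α_err = S_1/S_0.
  S_0^{−1} = 9^{−1} = 5 (mod 11), so α_err = 7·5 = 35 ≡ 2 = α_4. Error position i = 4.
  Consistency check: S_2/S_1 = 3·8 = 24 ≡ 2 = α_err ✓ (single-error assumption holds).
Step 4: error magnitude e = S_0/v_4 = S_0·∏_{j≠4}(α_4 − α_j) = 9·1 = 9 ≡ 9 (mod 11).
Step 5: correct position 4: c_4 = r_4 − e = 1 − 9 ≡ 3 (mod 11). Hence c = [10, 7, 1, 3, 5].
  Check: interpolating c through the α_i gives m(x) = 4 + 5·x (degree < 2) with m(α_i) = c_i for every i, so c is indeed a codeword.


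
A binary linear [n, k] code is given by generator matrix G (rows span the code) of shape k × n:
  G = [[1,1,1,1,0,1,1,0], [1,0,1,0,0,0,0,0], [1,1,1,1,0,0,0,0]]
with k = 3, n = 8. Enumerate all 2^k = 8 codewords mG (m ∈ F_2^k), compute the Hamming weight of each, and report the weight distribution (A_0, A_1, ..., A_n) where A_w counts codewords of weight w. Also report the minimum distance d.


Weight distribution: A_0 = 1, A_2 = 3, A_4 = 3, A_6 = 1. Minimum distance d = 2.

Enumerate all 2^3 = 8 messages m ∈ F_2^3.
For each, compute codeword c = mG in F_2^8, then tally its weight.
  m = 000 → c = 00000000, weight = 0.
  m = 100 → c = 11110110, weight = 6.
  m = 010 → c = 10100000, weight = 2.
  m = 110 → c = 01010110, weight = 4.
  m = 001 → c = 11110000, weight = 4.
  m = 101 → c = 00000110, weight = 2.
  m = 011 → c = 01010000, weight = 2.
  m = 111 → c = 10100110, weight = 4.
Tally weights:
  weight 0: 1 codewords.
  weight 2: 3 codewords.
  weight 4: 3 codewords.
  weight 6: 1 codewords.
Minimum distance d = smallest w > 0 with A_w > 0 = 2.
Sanity: Σ A_w = 8 = 2^3 = 8 ✓.


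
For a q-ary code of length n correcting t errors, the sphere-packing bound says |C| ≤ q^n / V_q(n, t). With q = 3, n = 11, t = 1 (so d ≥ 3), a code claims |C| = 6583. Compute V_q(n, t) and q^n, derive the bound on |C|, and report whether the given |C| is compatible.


V_q(n, t) = 23, q^n = 177147, Hamming bound = 7702, |C| = 6583 ≤ bound (satisfied).

Step 1: Compute V_q(n, t) = Σ_{j=0}^1 C(n, j) (q−1)^j.
  j = 0: C(11,0)·(2)^0 = 1·1 = 1.
  j = 1: C(11,1)·(2)^1 = 11·2 = 22.
  V_q(n, t) = 1 + 22 = 23.
Step 2: q^n = 3^11 = 177147.
Step 3: Hamming bound ⌊q^n / V_q(n,t)⌋ = ⌊177147/23⌋ = 7702.
Step 4: Compare |C| = 6583 to 7702: satisfied.
The claimed |C| lies below the Hamming bound.


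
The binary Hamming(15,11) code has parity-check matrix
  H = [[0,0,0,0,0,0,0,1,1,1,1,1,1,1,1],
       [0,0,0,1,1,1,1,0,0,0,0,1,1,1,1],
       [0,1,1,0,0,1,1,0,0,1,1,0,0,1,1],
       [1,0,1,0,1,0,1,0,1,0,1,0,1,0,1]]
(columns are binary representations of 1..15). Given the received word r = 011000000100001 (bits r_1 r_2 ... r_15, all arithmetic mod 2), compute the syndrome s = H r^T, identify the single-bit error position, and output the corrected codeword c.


s = (0, 1, 0, 0)^T, error position = 4, corrected codeword c = 011100000100001

Compute s = H r^T mod 2 one row at a time:
  s_1 = 0 + 0 + 1 + 0 + 0 + 0 + 0 + 1 = 2 ≡ 0 (mod 2).
  s_2 = 0 + 0 + 0 + 0 + 0 + 0 + 0 + 1 = 1 ≡ 1 (mod 2).
  s_3 = 1 + 1 + 0 + 0 + 1 + 0 + 0 + 1 = 4 ≡ 0 (mod 2).
  s_4 = 0 + 1 + 0 + 0 + 0 + 0 + 0 + 1 = 2 ≡ 0 (mod 2).
s = (0, 1, 0, 0)^T — this equals column 4 of H (binary 0100), so error is at position 4.
Correct: flip bit 4 of r = 011000000100001 to get c = 011100000100001.


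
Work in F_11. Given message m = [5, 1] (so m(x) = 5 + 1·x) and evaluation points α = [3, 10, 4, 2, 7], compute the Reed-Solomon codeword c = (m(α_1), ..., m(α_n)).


c = [8, 4, 9, 7, 1]

Message polynomial: m(x) = 5 + 1·x (mod 11).
For each evaluation point α_i, compute m(α_i) mod 11:
  α_1 = 3: Horner steps 1 → 8, so m(3) = 8.
  α_2 = 10: Horner steps 1 → 4, so m(10) = 4.
  α_3 = 4: Horner steps 1 → 9, so m(4) = 9.
  α_4 = 2: Horner steps 1 → 7, so m(2) = 7.
  α_5 = 7: Horner steps 1 → 1, so m(7) = 1.
Codeword c = [8, 4, 9, 7, 1] ∈ F_11^5.


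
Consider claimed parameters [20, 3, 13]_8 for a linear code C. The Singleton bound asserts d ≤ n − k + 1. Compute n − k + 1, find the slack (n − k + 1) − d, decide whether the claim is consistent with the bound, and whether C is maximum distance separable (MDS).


Singleton RHS = n − k + 1 = 18, slack = 5, bound satisfied, not MDS.

Singleton bound: d ≤ n − k + 1.
Here n = 20, k = 3, so n − k + 1 = 18.
Given d = 13, check d ≤ 18: YES.
Slack = (n − k + 1) − d = 5.
The code is NOT MDS (slack = 5 > 0).
Description: the claimed parameters are [20, 3, 13]_8; such a code would be non-MDS.


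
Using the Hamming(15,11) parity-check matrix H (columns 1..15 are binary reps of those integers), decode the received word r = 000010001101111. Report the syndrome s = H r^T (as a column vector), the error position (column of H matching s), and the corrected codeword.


s = (0, 1, 1, 0)^T, error position = 6, corrected codeword c = 000011001101111

Compute s = H r^T mod 2 one row at a time:
  s_1 = 0 + 1 + 1 + 0 + 1 + 1 + 1 + 1 = 6 ≡ 0 (mod 2).
  s_2 = 0 + 1 + 0 + 0 + 1 + 1 + 1 + 1 = 5 ≡ 1 (mod 2).
  s_3 = 0 + 0 + 0 + 0 + 1 + 0 + 1 + 1 = 3 ≡ 1 (mod 2).
  s_4 = 0 + 0 + 1 + 0 + 1 + 0 + 1 + 1 = 4 ≡ 0 (mod 2).
s = (0, 1, 1, 0)^T — this equals column 6 of H (binary 0110), so error is at position 6.
Correct: flip bit 6 of r = 000010001101111 to get c = 000011001101111.


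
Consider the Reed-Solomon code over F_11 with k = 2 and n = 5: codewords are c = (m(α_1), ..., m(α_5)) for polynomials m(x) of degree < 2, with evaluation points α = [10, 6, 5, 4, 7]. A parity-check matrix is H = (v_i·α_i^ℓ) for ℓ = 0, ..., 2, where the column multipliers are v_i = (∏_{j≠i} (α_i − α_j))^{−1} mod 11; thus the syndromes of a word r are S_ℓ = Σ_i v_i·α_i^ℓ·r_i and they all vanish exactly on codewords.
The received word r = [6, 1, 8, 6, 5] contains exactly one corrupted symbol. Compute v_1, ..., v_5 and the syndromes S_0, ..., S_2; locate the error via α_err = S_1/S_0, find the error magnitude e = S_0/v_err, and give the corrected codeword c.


S = (8, 10, 7), error at position 4, error magnitude e = 2, c = [6, 1, 8, 4, 5].

Step 1: column multipliers v_i = (∏_{j≠i}(α_i − α_j))^{−1} mod 11.
  i = 1 (α = 10): (10−6)(10−5)(10−4)(10−7) = 4·5·6·3 = 360 ≡ 8, so v_1 = 8^{−1} = 7 (mod 11).
  i = 2 (α = 6): (6−10)(6−5)(6−4)(6−7) = (−4)·1·2·(−1) = 8 ≡ 8, so v_2 = 8^{−1} = 7 (mod 11).
  i = 3 (α = 5): (5−10)(5−6)(5−4)(5−7) = (−5)·(−1)·1·(−2) = −10 ≡ 1, so v_3 = 1^{−1} = 1 (mod 11).
  i = 4 (α = 4): (4−10)(4−6)(4−5)(4−7) = (−6)·(−2)·(−1)·(−3) = 36 ≡ 3, so v_4 = 3^{−1} = 4 (mod 11).
  i = 5 (α = 7): (7−10)(7−6)(7−5)(7−4) = (−3)·1·2·3 = −18 ≡ 4, so v_5 = 4^{−1} = 3 (mod 11).
  v = [7, 7, 1, 4, 3].
Step 2: syndromes of r = [6, 1, 8, 6, 5] (all sums mod 11).
  S_0 = Σ v_i r_i = 7·6 + 7·1 + 1·8 + 4·6 + 3·5 = 96 ≡ 8.
  S_1 = Σ v_i α_i r_i = 7·10·6 + 7·6·1 + 1·5·8 + 4·4·6 + 3·7·5 = 703 ≡ 10.
  α_i^2 mod 11 = [1, 3, 3, 5, 5].
  S_2 = Σ v_i α_i^2 r_i = 7·1·6 + 7·3·1 + 1·3·8 + 4·5·6 + 3·5·5 = 282 ≡ 7.
  S = (8, 10, 7) ≠ 0, so r is not a codeword (an error is present).
Step 3: locate the error. For a single error e at position i, S_ℓ = v_i·e·α_i^ℓ, so α_err = S_1/S_0.
  S_0^{−1} = 8^{−1} = 7 (mod 11), so α_err = 10·7 = 70 ≡ 4 = α_4. Error position i = 4.
  Consistency check: S_2/S_1 = 7·10 = 70 ≡ 4 = α_err ✓ (single-error assumption holds).
Step 4: error magnitude e = S_0/v_4 = S_0·∏_{j≠4}(α_4 − α_j) = 8·3 = 24 ≡ 2 (mod 11).
Step 5: correct position 4: c_4 = r_4 − e = 6 − 2 ≡ 4 (mod 11). Hence c = [6, 1, 8, 4, 5].
  Check: interpolating c through the α_i gives m(x) = 10 + 4·x (degree < 2) with m(α_i) = c_i for every i, so c is indeed a codeword.


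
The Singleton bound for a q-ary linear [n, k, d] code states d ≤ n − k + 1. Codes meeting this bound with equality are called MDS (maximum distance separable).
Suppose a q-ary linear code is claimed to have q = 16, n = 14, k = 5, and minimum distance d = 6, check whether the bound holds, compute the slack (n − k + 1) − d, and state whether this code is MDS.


Singleton RHS = n − k + 1 = 10, slack = 4, bound satisfied, not MDS.

Singleton bound: d ≤ n − k + 1.
Here n = 14, k = 5, so n − k + 1 = 10.
Given d = 6, check d ≤ 10: YES.
Slack = (n − k + 1) − d = 4.
The code is NOT MDS (slack = 4 > 0).
Description: the claimed parameters are [14, 5, 6]_16; such a code would be non-MDS.


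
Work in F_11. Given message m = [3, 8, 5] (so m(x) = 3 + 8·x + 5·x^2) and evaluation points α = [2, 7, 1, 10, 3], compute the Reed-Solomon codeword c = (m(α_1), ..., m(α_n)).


c = [6, 7, 5, 0, 6]

Message polynomial: m(x) = 3 + 8·x + 5·x^2 (mod 11).
For each evaluation point α_i, compute m(α_i) mod 11:
  α_1 = 2: Horner steps 5 → 7 → 6, so m(2) = 6.
  α_2 = 7: Horner steps 5 → 10 → 7, so m(7) = 7.
  α_3 = 1: Horner steps 5 → 2 → 5, so m(1) = 5.
  α_4 = 10: Horner steps 5 → 3 → 0, so m(10) = 0.
  α_5 = 3: Horner steps 5 → 1 → 6, so m(3) = 6.
Codeword c = [6, 7, 5, 0, 6] ∈ F_11^5.


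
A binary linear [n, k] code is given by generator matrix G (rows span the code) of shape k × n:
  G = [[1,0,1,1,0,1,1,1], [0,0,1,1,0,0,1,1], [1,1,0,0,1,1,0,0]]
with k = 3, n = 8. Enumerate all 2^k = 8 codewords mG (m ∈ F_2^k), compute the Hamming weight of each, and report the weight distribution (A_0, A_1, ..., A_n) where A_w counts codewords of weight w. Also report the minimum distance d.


Weight distribution: A_0 = 1, A_2 = 2, A_4 = 2, A_6 = 2, A_8 = 1. Minimum distance d = 2.

Enumerate all 2^3 = 8 messages m ∈ F_2^3.
For each, compute codeword c = mG in F_2^8, then tally its weight.
  m = 000 → c = 00000000, weight = 0.
  m = 100 → c = 10110111, weight = 6.
  m = 010 → c = 00110011, weight = 4.
  m = 110 → c = 10000100, weight = 2.
  m = 001 → c = 11001100, weight = 4.
  m = 101 → c = 01111011, weight = 6.
  m = 011 → c = 11111111, weight = 8.
  m = 111 → c = 01001000, weight = 2.
Tally weights:
  weight 0: 1 codewords.
  weight 2: 2 codewords.
  weight 4: 2 codewords.
  weight 6: 2 codewords.
  weight 8: 1 codewords.
Minimum distance d = smallest w > 0 with A_w > 0 = 2.
Sanity: Σ A_w = 8 = 2^3 = 8 ✓.
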